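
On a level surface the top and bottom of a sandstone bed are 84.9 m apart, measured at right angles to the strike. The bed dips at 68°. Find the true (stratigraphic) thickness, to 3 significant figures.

78.7 m

True thickness t = w · sin(dip) = 84.9 × sin 68°
t = 84.9 × 0.9272 = 78.718 m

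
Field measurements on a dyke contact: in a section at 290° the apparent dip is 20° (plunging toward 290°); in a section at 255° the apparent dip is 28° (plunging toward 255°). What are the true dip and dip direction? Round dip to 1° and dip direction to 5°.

The two traces are lines in the plane: v₁ = (sin 290°·cos 20°, cos 290°·cos 20°, −sin 20°), v₂ = (sin 255°·cos 28°, cos 255°·cos 28°, −sin 28°).
n = v₁ × v₂ = (-0.229, -0.123, 0.476) (taken with n_z > 0).
tan δ = √(n_x²+n_y²)/n_z = 0.260/0.476, so δ = 28.6°.
The horizontal component of n points toward azimuth atan2(n_x, n_y) = 242°, the dip direction.

true dip 29°, dip direction 240°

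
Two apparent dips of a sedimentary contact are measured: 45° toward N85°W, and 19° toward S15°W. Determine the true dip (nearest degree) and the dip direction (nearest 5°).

true dip 45°, dip direction 265°

Each apparent-dip line lies in the plane. As unit vectors (x east, y north, z up), v₁ plunges 45°→N85°W and v₂ plunges 19°→S15°W.
Cross product v₁ × v₂ gives the pole to the plane: n ∝ (-0.666, -0.056, 0.658).
True dip = arccos(n_z / |n|) = arccos(0.7019) = 45.4°.
The horizontal component of n points toward azimuth atan2(n_x, n_y) = 265°, the dip direction.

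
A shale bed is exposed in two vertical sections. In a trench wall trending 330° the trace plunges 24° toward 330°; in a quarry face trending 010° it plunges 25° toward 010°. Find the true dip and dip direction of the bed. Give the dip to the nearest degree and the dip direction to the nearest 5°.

true dip 26°, dip direction 355°

Represent each trace as a vector plunging at its apparent dip toward its trend (east-north-up frame): v₁ = (-0.457, 0.791, -0.407), v₂ = (0.157, 0.893, -0.423).
Cross product v₁ × v₂ gives the pole to the plane: n ∝ (-0.029, 0.257, 0.532).
Dip δ = arctan(|n_h|/n_z) = arctan(0.259/0.532) = 25.9°.
Dip direction = atan2(-0.029, 0.257) = 354° (azimuth of n's horizontal projection).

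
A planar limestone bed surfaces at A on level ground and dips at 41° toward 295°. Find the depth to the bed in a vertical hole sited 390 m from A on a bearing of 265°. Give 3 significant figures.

294 m

The hole lies 30° from the dip direction, so the down-dip offset is 390 × cos 30° = 337.75 m.
Depth = down-dip offset × tan(dip) = 337.75 × tan 41° = 337.75 × 0.8693
Depth = 293.60 m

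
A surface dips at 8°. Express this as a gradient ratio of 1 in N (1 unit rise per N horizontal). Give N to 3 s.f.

1 : N means tan θ = 1/N, so N = 1/tan 8° = 1/0.1405

1 in 7.12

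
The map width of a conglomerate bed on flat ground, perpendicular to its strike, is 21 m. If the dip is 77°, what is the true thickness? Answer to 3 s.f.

20.5 m

True thickness t = w · sin(dip) = 21 × sin 77°
t = 21 × 0.9744 = 20.462 m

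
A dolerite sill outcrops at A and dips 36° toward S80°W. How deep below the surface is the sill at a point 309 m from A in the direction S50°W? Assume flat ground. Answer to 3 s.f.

The hole lies 30° from the dip direction, so the down-dip offset is 309 × cos 30° = 267.60 m.
Depth = down-dip offset × tan(dip) = 267.60 × tan 36° = 267.60 × 0.7265
Depth = 194.42 m

194 m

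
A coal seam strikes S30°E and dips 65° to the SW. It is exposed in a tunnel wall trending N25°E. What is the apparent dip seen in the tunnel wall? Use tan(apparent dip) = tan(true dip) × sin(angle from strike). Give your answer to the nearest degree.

60°

The strike is S30°E and the section trends N25°E; the acute angle between them is β = 55°.
tan α = tan 65° × sin 55° = 2.1445 × 0.8192 = 1.7567
α = arctan(1.7567) = 60.35°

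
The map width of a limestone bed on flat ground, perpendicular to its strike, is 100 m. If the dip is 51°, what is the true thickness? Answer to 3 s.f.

77.7 m

True thickness t = w · sin(dip) = 100 × sin 51°
t = 100 × 0.7771 = 77.715 m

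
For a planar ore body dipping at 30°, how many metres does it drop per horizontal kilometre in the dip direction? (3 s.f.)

577 m

drop per km = 1000 × tan 30° = 1000 × 0.5774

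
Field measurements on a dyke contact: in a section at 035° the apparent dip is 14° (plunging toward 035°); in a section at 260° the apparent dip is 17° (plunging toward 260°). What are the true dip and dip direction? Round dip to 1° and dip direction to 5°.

Each apparent-dip line lies in the plane. As unit vectors (x east, y north, z up), v₁ plunges 14°→035° and v₂ plunges 17°→260°.
The plane normal is n = v₁ × v₂ ∝ (-0.273, 0.391, 0.656).
True dip = arccos(n_z / |n|) = arccos(0.8093) = 36.0°.
The horizontal component of n points toward azimuth atan2(n_x, n_y) = 325°, the dip direction.

true dip 36°, dip direction 325°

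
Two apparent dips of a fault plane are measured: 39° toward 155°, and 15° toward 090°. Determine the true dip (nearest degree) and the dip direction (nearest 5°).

Each apparent-dip line lies in the plane. As unit vectors (x east, y north, z up), v₁ plunges 39°→155° and v₂ plunges 15°→090°.
n = v₁ × v₂ = (0.182, -0.523, 0.680) (taken with n_z > 0).
True dip = arccos(n_z / |n|) = arccos(0.7756) = 39.1°.
Dip direction = atan2(0.182, -0.523) = 161° (azimuth of n's horizontal projection).

true dip 39°, dip direction 160°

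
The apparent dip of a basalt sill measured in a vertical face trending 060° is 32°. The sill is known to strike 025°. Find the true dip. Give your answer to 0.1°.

47.5°

The section is 35° from the strike.
tan(true dip) = tan 32° / sin 35° = 1.0894
δ = arctan(1.0894) = 47.45°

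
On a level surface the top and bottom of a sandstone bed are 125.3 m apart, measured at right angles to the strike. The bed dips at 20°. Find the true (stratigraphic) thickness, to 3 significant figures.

42.9 m

True thickness t = w · sin(dip) = 125.3 × sin 20°
t = 125.3 × 0.3420 = 42.855 m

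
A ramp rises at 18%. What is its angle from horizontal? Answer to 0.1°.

tan θ = 18/100 = 0.1800
θ = arctan(0.1800) = 10.20°

10.2°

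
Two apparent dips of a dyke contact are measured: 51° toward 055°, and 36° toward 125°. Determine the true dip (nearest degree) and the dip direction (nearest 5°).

true dip 52°, dip direction 070°

Represent each trace as a vector plunging at its apparent dip toward its trend (east-north-up frame): v₁ = (0.516, 0.361, -0.777), v₂ = (0.663, -0.464, -0.588).
The plane normal is n = v₁ × v₂ ∝ (0.573, 0.212, 0.478).
True dip = arccos(n_z / |n|) = arccos(0.6167) = 51.9°.
Dip direction = atan2(0.573, 0.212) = 70° (azimuth of n's horizontal projection).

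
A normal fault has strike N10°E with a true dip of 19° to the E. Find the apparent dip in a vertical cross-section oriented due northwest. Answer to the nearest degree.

The section lies 55° from the strike.
tan(apparent dip) = tan 19° · sin 55° = 0.2821
apparent dip = arctan 0.2821 = 15.75°

16°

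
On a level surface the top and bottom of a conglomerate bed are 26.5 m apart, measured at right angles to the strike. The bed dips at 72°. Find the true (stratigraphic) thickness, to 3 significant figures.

True thickness t = w · sin(dip) = 26.5 × sin 72°
t = 26.5 × 0.9511 = 25.203 m

25.2 m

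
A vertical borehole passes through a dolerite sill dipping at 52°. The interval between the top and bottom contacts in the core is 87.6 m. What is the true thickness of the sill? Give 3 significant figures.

True thickness t = h · cos(dip) = 87.6 × cos 52°
t = 87.6 × 0.6157 = 53.932 m

53.9 m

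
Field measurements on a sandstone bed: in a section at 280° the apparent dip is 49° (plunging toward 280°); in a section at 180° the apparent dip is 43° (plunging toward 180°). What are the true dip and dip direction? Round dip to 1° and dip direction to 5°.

Represent each trace as a vector plunging at its apparent dip toward its trend (east-north-up frame): v₁ = (-0.646, 0.114, -0.755), v₂ = (0.000, -0.731, -0.682).
n = v₁ × v₂ = (-0.630, -0.441, 0.473) (taken with n_z > 0).
True dip = arccos(n_z / |n|) = arccos(0.5238) = 58.4°.
Dip direction = azimuth of (n_x, n_y) = atan2(-0.630, -0.441) = 235°.

true dip 58°, dip direction 235°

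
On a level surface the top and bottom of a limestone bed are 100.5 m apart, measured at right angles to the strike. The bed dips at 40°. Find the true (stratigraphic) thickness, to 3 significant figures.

64.6 m

True thickness t = w · sin(dip) = 100.5 × sin 40°
t = 100.5 × 0.6428 = 64.600 m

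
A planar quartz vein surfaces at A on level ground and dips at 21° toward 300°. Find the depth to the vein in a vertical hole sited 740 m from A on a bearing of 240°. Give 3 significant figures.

The hole lies 60° from the dip direction, so the down-dip offset is 740 × cos 60° = 370.00 m.
Depth = down-dip offset × tan(dip) = 370.00 × tan 21° = 370.00 × 0.3839
Depth = 142.03 m

142 m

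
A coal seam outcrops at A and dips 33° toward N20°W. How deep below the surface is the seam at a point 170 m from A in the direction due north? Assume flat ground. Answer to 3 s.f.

104 m

The hole lies 20° from the dip direction, so the down-dip offset is 170 × cos 20° = 159.75 m.
Depth = down-dip offset × tan(dip) = 159.75 × tan 33° = 159.75 × 0.6494
Depth = 103.74 m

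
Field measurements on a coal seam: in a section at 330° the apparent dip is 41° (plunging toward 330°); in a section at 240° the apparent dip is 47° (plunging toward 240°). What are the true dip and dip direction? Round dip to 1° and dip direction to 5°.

true dip 54°, dip direction 280°

Represent each trace as a vector plunging at its apparent dip toward its trend (east-north-up frame): v₁ = (-0.377, 0.654, -0.656), v₂ = (-0.591, -0.341, -0.731).
Cross product v₁ × v₂ gives the pole to the plane: n ∝ (-0.702, 0.112, 0.515).
True dip = arccos(n_z / |n|) = arccos(0.5867) = 54.1°.
Dip direction = azimuth of (n_x, n_y) = atan2(-0.702, 0.112) = 279°.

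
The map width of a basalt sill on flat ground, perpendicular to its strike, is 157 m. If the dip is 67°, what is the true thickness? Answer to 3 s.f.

145 m

True thickness t = w · sin(dip) = 157 × sin 67°
t = 157 × 0.9205 = 144.519 m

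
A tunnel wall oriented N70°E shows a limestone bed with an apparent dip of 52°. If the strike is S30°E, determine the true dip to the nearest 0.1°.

52.4°

The section is 80° from the strike.
tan δ = tan α / sin β = tan 52° / sin 80° = 1.2799 / 0.9848 = 1.2997
δ = arctan(1.2997) = 52.42°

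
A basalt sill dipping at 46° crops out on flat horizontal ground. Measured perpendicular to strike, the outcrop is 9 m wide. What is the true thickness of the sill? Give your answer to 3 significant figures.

True thickness t = w · sin(dip) = 9 × sin 46°
t = 9 × 0.7193 = 6.474 m

6.47 m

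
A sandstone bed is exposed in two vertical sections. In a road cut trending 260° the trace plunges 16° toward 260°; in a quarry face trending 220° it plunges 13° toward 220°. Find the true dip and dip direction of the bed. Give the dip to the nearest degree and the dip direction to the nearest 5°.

Represent each trace as a vector plunging at its apparent dip toward its trend (east-north-up frame): v₁ = (-0.947, -0.167, -0.276), v₂ = (-0.626, -0.746, -0.225).
The plane normal is n = v₁ × v₂ ∝ (-0.168, -0.040, 0.602).
Dip δ = arctan(|n_h|/n_z) = arctan(0.173/0.602) = 16.0°.
The horizontal component of n points toward azimuth atan2(n_x, n_y) = 257°, the dip direction.

true dip 16°, dip direction 255°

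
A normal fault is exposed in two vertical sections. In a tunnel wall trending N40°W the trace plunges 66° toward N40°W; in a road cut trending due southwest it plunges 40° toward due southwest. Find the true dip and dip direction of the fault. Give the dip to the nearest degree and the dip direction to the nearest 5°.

The two traces are lines in the plane: v₁ = (sin 320°·cos 66°, cos 320°·cos 66°, −sin 66°), v₂ = (sin 225°·cos 40°, cos 225°·cos 40°, −sin 40°).
n = v₁ × v₂ = (-0.695, 0.327, 0.310) (taken with n_z > 0).
Dip δ = arctan(|n_h|/n_z) = arctan(0.768/0.310) = 68.0°.
Dip direction = atan2(-0.695, 0.327) = 295° (azimuth of n's horizontal projection).

true dip 68°, dip direction 295°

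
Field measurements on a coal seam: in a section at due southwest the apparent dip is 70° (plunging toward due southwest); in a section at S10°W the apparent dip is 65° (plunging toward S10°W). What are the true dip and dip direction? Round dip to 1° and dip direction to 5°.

true dip 70°, dip direction 230°

Represent each trace as a vector plunging at its apparent dip toward its trend (east-north-up frame): v₁ = (-0.242, -0.242, -0.940), v₂ = (-0.073, -0.416, -0.906).
The plane normal is n = v₁ × v₂ ∝ (-0.172, -0.150, 0.083).
Dip δ = arctan(|n_h|/n_z) = arctan(0.228/0.083) = 70.0°.
The horizontal component of n points toward azimuth atan2(n_x, n_y) = 229°, the dip direction.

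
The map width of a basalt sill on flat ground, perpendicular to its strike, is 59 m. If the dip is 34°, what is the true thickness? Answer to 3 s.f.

True thickness t = w · sin(dip) = 59 × sin 34°
t = 59 × 0.5592 = 32.992 m

33.0 m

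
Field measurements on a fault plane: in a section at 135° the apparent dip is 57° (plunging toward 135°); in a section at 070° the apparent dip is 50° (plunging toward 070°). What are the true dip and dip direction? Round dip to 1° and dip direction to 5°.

Each apparent-dip line lies in the plane. As unit vectors (x east, y north, z up), v₁ plunges 57°→135° and v₂ plunges 50°→070°.
Cross product v₁ × v₂ gives the pole to the plane: n ∝ (0.479, -0.212, 0.317).
Dip δ = arctan(|n_h|/n_z) = arctan(0.524/0.317) = 58.8°.
Dip direction = atan2(0.479, -0.212) = 114° (azimuth of n's horizontal projection).

true dip 59°, dip direction 115°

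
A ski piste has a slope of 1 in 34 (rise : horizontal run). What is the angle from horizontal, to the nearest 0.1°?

1.7°

tan θ = 1/34 = 0.0294
θ = arctan(0.0294) = 1.68°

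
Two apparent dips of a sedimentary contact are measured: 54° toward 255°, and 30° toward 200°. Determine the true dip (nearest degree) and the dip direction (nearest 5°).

true dip 54°, dip direction 265°

Represent each trace as a vector plunging at its apparent dip toward its trend (east-north-up frame): v₁ = (-0.568, -0.152, -0.809), v₂ = (-0.296, -0.814, -0.500).
n = v₁ × v₂ = (-0.582, -0.044, 0.417) (taken with n_z > 0).
True dip = arccos(n_z / |n|) = arccos(0.5811) = 54.5°.
Dip direction = atan2(-0.582, -0.044) = 266° (azimuth of n's horizontal projection).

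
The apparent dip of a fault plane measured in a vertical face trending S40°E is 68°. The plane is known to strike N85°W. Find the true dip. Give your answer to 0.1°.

The section is 45° from the strike.
tan δ = tan α / sin β = tan 68° / sin 45° = 2.4751 / 0.7071 = 3.5003
true dip = arctan 3.5003 = 74.06°

74.1°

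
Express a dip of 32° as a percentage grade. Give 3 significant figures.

62.5%

grade % = 100 × tan 32° = 100 × 0.6249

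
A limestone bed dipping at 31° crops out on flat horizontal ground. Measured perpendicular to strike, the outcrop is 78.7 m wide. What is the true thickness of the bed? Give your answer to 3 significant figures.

40.5 m

True thickness t = w · sin(dip) = 78.7 × sin 31°
t = 78.7 × 0.5150 = 40.533 m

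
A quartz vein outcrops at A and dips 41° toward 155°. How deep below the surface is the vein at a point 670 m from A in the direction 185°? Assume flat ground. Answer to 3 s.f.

504 m

The hole lies 30° from the dip direction, so the down-dip offset is 670 × cos 30° = 580.24 m.
Depth = down-dip offset × tan(dip) = 580.24 × tan 41° = 580.24 × 0.8693
Depth = 504.39 m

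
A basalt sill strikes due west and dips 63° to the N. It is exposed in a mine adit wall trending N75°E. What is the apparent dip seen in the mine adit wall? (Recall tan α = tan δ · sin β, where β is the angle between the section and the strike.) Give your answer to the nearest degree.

27°

Angle between strike (due west) and section (N75°E): β = 15°.
tan α = tan 63° × sin 15° = 1.9626 × 0.2588 = 0.5080
α = arctan(0.5080) = 26.93°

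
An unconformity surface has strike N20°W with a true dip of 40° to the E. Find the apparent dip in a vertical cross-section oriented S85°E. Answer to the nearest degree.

37°

The section lies 65° from the strike.
tan(apparent dip) = tan 40° · sin 65° = 0.7605
α = arctan(0.7605) = 37.25°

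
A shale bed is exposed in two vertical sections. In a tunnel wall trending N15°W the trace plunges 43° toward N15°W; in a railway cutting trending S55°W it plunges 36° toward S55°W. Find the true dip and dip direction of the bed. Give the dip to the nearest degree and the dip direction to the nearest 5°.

true dip 55°, dip direction 295°

Each apparent-dip line lies in the plane. As unit vectors (x east, y north, z up), v₁ plunges 43°→N15°W and v₂ plunges 36°→S55°W.
The plane normal is n = v₁ × v₂ ∝ (-0.732, 0.341, 0.556).
True dip = arccos(n_z / |n|) = arccos(0.5673) = 55.4°.
The horizontal component of n points toward azimuth atan2(n_x, n_y) = 295°, the dip direction.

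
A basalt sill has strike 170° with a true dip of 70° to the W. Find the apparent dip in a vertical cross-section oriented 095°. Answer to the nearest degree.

Angle between strike (170°) and section (095°): β = 75°.
tan(apparent dip) = tan 70° · sin 75° = 2.6539
apparent dip = arctan 2.6539 = 69.35°

69°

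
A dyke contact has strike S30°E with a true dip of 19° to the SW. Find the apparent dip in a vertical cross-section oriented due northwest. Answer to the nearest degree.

5°

The section lies 15° from the strike.
tan α = tan 19° × sin 15° = 0.3443 × 0.2588 = 0.0891
apparent dip = arctan 0.0891 = 5.09°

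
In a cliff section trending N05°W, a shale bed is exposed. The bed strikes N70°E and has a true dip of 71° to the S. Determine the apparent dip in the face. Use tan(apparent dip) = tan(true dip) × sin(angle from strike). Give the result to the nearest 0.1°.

The section lies 75° from the strike.
tan(apparent dip) = tan 71° · sin 75° = 2.8053
α = arctan(2.8053) = 70.38°

70.4°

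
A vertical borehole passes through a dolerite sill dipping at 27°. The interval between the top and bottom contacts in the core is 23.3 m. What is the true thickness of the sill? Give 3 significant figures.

20.8 m

True thickness t = h · cos(dip) = 23.3 × cos 27°
t = 23.3 × 0.8910 = 20.760 m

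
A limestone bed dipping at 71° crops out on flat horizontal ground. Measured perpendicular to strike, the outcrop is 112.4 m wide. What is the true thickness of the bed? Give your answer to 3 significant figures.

106 m

True thickness t = w · sin(dip) = 112.4 × sin 71°
t = 112.4 × 0.9455 = 106.276 m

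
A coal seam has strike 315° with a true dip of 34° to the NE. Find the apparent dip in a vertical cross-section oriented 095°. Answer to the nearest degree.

23°

The section lies 40° from the strike.
tan(apparent dip) = tan 34° · sin 40° = 0.4336
α = arctan(0.4336) = 23.44°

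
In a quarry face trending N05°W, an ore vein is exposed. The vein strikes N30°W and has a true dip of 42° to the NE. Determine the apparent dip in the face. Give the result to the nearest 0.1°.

The strike is N30°W and the section trends N05°W; the acute angle between them is β = 25°.
tan α = tan 42° × sin 25° = 0.9004 × 0.4226 = 0.3805
apparent dip = arctan 0.3805 = 20.83°

20.8°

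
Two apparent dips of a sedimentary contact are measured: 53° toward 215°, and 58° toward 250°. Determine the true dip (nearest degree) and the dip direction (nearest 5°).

Represent each trace as a vector plunging at its apparent dip toward its trend (east-north-up frame): v₁ = (-0.345, -0.493, -0.799), v₂ = (-0.498, -0.181, -0.848).
n = v₁ × v₂ = (-0.273, -0.105, 0.183) (taken with n_z > 0).
Dip δ = arctan(|n_h|/n_z) = arctan(0.293/0.183) = 58.0°.
The horizontal component of n points toward azimuth atan2(n_x, n_y) = 249°, the dip direction.

true dip 58°, dip direction 250°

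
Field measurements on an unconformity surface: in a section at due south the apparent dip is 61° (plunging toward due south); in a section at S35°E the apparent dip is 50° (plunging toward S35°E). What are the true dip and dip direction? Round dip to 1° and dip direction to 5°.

true dip 62°, dip direction 195°

The two traces are lines in the plane: v₁ = (sin 180°·cos 61°, cos 180°·cos 61°, −sin 61°), v₂ = (sin 145°·cos 50°, cos 145°·cos 50°, −sin 50°).
The plane normal is n = v₁ × v₂ ∝ (-0.089, -0.322, 0.179).
tan δ = √(n_x²+n_y²)/n_z = 0.335/0.179, so δ = 61.9°.
Dip direction = azimuth of (n_x, n_y) = atan2(-0.089, -0.322) = 195°.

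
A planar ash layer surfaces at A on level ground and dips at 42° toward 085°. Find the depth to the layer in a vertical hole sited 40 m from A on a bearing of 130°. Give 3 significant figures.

The hole lies 45° from the dip direction, so the down-dip offset is 40 × cos 45° = 28.28 m.
Depth = down-dip offset × tan(dip) = 28.28 × tan 42° = 28.28 × 0.9004
Depth = 25.47 m

25.5 m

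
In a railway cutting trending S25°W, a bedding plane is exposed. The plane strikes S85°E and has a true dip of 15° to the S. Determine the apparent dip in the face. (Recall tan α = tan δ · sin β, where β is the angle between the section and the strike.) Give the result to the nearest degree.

14°

The strike is S85°E and the section trends S25°W; the acute angle between them is β = 70°.
tan α = tan 15° × sin 70° = 0.2679 × 0.9397 = 0.2518
α = arctan(0.2518) = 14.13°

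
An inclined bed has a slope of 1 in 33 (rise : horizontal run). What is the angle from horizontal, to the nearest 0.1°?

1.7°

tan θ = 1/33 = 0.0303
θ = arctan(0.0303) = 1.74°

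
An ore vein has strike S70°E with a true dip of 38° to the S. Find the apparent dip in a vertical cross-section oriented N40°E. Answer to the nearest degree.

Angle between strike (S70°E) and section (N40°E): β = 70°.
tan(apparent dip) = tan 38° · sin 70° = 0.7342
apparent dip = arctan 0.7342 = 36.28°

36°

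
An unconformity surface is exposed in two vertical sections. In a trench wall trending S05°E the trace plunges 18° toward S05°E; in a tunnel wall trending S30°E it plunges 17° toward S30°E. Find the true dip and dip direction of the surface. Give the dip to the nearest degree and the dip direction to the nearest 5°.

The two traces are lines in the plane: v₁ = (sin 175°·cos 18°, cos 175°·cos 18°, −sin 18°), v₂ = (sin 150°·cos 17°, cos 150°·cos 17°, −sin 17°).
n = v₁ × v₂ = (0.021, -0.124, 0.384) (taken with n_z > 0).
True dip = arccos(n_z / |n|) = arccos(0.9508) = 18.1°.
Dip direction = atan2(0.021, -0.124) = 170° (azimuth of n's horizontal projection).

true dip 18°, dip direction 170°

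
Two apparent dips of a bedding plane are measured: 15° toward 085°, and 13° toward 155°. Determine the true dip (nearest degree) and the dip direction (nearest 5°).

true dip 17°, dip direction 115°

The two traces are lines in the plane: v₁ = (sin 85°·cos 15°, cos 85°·cos 15°, −sin 15°), v₂ = (sin 155°·cos 13°, cos 155°·cos 13°, −sin 13°).
The plane normal is n = v₁ × v₂ ∝ (0.247, -0.110, 0.884).
True dip = arccos(n_z / |n|) = arccos(0.9562) = 17.0°.
Dip direction = azimuth of (n_x, n_y) = atan2(0.247, -0.110) = 114°.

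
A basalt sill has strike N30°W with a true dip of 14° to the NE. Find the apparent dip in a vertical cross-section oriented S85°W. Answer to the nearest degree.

13°

The strike is N30°W and the section trends S85°W; the acute angle between them is β = 65°.
tan α = tan 14° × sin 65° = 0.2493 × 0.9063 = 0.2260
apparent dip = arctan 0.2260 = 12.73°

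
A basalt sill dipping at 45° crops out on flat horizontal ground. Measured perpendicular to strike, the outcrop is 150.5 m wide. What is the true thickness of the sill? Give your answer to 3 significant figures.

106 m

True thickness t = w · sin(dip) = 150.5 × sin 45°
t = 150.5 × 0.7071 = 106.420 m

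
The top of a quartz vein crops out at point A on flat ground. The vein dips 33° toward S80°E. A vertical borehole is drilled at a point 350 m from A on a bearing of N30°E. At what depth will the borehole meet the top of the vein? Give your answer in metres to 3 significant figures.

77.7 m

The hole lies 70° from the dip direction, so the down-dip offset is 350 × cos 70° = 119.71 m.
Depth = down-dip offset × tan(dip) = 119.71 × tan 33° = 119.71 × 0.6494
Depth = 77.74 m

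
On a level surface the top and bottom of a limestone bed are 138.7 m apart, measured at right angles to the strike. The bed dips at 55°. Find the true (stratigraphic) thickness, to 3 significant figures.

114 m

True thickness t = w · sin(dip) = 138.7 × sin 55°
t = 138.7 × 0.8192 = 113.616 m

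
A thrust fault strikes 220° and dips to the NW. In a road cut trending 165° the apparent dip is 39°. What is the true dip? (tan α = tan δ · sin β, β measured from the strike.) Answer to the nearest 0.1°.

44.7°

The section is 55° from the strike.
tan δ = tan α / sin β = tan 39° / sin 55° = 0.8098 / 0.8192 = 0.9886
true dip = arctan 0.9886 = 44.67°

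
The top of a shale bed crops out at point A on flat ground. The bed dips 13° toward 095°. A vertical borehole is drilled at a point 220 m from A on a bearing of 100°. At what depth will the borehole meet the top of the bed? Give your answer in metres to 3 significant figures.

The hole lies 5° from the dip direction, so the down-dip offset is 220 × cos 5° = 219.16 m.
Depth = down-dip offset × tan(dip) = 219.16 × tan 13° = 219.16 × 0.2309
Depth = 50.60 m

50.6 m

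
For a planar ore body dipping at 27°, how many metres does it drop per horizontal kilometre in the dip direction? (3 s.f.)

510 m

drop per km = 1000 × tan 27° = 1000 × 0.5095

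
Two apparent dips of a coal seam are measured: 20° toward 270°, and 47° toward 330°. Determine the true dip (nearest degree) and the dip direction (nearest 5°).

Each apparent-dip line lies in the plane. As unit vectors (x east, y north, z up), v₁ plunges 20°→270° and v₂ plunges 47°→330°.
Cross product v₁ × v₂ gives the pole to the plane: n ∝ (-0.202, 0.571, 0.555).
True dip = arccos(n_z / |n|) = arccos(0.6758) = 47.5°.
Dip direction = azimuth of (n_x, n_y) = atan2(-0.202, 0.571) = 341°.

true dip 47°, dip direction 340°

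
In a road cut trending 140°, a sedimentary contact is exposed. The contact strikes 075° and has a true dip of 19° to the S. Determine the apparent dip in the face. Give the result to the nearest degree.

The strike is 075° and the section trends 140°; the acute angle between them is β = 65°.
tan α = tan 19° × sin 65° = 0.3443 × 0.9063 = 0.3121
α = arctan(0.3121) = 17.33°

17°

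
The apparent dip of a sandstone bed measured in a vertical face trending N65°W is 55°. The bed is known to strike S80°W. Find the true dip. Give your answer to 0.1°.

68.1°

β = acute angle between strike S80°W and section N65°W = 35°.
tan(true dip) = tan 55° / sin 35° = 2.4899
δ = arctan(2.4899) = 68.12°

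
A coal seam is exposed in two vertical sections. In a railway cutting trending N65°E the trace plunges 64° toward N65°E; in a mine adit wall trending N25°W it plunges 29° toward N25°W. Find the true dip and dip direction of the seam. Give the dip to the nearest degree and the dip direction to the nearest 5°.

Each apparent-dip line lies in the plane. As unit vectors (x east, y north, z up), v₁ plunges 64°→N65°E and v₂ plunges 29°→N25°W.
n = v₁ × v₂ = (0.623, 0.525, 0.383) (taken with n_z > 0).
Dip δ = arctan(|n_h|/n_z) = arctan(0.814/0.383) = 64.8°.
Dip direction = azimuth of (n_x, n_y) = atan2(0.623, 0.525) = 50°.

true dip 65°, dip direction 050°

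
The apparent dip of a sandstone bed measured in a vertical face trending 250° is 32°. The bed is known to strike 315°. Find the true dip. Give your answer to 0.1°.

The section is 65° from the strike.
tan(true dip) = tan 32° / sin 65° = 0.6895
δ = arctan(0.6895) = 34.58°

34.6°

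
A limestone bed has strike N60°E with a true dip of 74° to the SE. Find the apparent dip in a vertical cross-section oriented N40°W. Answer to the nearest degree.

Angle between strike (N60°E) and section (N40°W): β = 80°.
tan α = tan 74° × sin 80° = 3.4874 × 0.9848 = 3.4344
apparent dip = arctan 3.4344 = 73.77°

74°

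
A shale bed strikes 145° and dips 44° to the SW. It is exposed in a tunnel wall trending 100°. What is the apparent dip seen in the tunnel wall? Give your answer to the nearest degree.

Angle between strike (145°) and section (100°): β = 45°.
tan(apparent dip) = tan 44° · sin 45° = 0.6828
apparent dip = arctan 0.6828 = 34.33°

34°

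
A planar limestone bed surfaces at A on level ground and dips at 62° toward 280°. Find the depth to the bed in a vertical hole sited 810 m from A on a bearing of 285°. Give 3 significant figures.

1520 m

The hole lies 5° from the dip direction, so the down-dip offset is 810 × cos 5° = 806.92 m.
Depth = down-dip offset × tan(dip) = 806.92 × tan 62° = 806.92 × 1.8807
Depth = 1517.59 m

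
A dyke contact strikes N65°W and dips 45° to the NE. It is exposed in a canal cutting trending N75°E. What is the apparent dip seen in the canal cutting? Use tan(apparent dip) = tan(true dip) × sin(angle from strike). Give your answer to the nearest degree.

33°

The strike is N65°W and the section trends N75°E; the acute angle between them is β = 40°.
tan(apparent dip) = tan 45° · sin 40° = 0.6428
apparent dip = arctan 0.6428 = 32.73°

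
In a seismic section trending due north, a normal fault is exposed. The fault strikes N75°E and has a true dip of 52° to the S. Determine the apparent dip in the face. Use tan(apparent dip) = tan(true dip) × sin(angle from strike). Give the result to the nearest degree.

The strike is N75°E and the section trends due north; the acute angle between them is β = 75°.
tan(apparent dip) = tan 52° · sin 75° = 1.2363
apparent dip = arctan 1.2363 = 51.03°

51°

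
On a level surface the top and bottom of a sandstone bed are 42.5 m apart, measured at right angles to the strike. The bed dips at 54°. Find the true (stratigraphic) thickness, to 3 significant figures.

True thickness t = w · sin(dip) = 42.5 × sin 54°
t = 42.5 × 0.8090 = 34.383 m

34.4 m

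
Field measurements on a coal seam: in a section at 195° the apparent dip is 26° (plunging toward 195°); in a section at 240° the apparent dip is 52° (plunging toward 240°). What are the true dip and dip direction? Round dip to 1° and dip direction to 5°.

The two traces are lines in the plane: v₁ = (sin 195°·cos 26°, cos 195°·cos 26°, −sin 26°), v₂ = (sin 240°·cos 52°, cos 240°·cos 52°, −sin 52°).
The plane normal is n = v₁ × v₂ ∝ (-0.549, -0.050, 0.391).
True dip = arccos(n_z / |n|) = arccos(0.5786) = 54.6°.
Dip direction = atan2(-0.549, -0.050) = 265° (azimuth of n's horizontal projection).

true dip 55°, dip direction 265°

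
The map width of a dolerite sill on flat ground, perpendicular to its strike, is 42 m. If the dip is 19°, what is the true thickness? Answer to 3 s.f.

True thickness t = w · sin(dip) = 42 × sin 19°
t = 42 × 0.3256 = 13.674 m

13.7 m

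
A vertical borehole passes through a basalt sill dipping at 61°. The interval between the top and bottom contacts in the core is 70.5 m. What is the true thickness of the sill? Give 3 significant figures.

34.2 m

True thickness t = h · cos(dip) = 70.5 × cos 61°
t = 70.5 × 0.4848 = 34.179 m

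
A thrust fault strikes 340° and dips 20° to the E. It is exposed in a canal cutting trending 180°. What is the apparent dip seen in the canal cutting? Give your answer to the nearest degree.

The strike is 340° and the section trends 180°; the acute angle between them is β = 20°.
tan α = tan 20° × sin 20° = 0.3640 × 0.3420 = 0.1245
apparent dip = arctan 0.1245 = 7.10°

7°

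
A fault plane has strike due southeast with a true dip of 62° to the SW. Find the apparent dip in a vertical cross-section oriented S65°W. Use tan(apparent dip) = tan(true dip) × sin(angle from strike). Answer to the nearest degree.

60°

The strike is due southeast and the section trends S65°W; the acute angle between them is β = 70°.
tan α = tan 62° × sin 70° = 1.8807 × 0.9397 = 1.7673
α = arctan(1.7673) = 60.50°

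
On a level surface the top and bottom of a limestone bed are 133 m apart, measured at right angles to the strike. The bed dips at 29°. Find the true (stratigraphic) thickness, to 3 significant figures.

64.5 m

True thickness t = w · sin(dip) = 133 × sin 29°
t = 133 × 0.4848 = 64.480 m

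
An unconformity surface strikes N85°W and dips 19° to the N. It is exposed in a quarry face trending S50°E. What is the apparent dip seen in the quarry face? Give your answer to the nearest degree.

Angle between strike (N85°W) and section (S50°E): β = 35°.
tan α = tan 19° × sin 35° = 0.3443 × 0.5736 = 0.1975
apparent dip = arctan 0.1975 = 11.17°

11°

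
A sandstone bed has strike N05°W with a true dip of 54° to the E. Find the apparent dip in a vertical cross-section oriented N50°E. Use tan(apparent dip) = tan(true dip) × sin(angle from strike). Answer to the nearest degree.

The strike is N05°W and the section trends N50°E; the acute angle between them is β = 55°.
tan(apparent dip) = tan 54° · sin 55° = 1.1275
α = arctan(1.1275) = 48.43°

48°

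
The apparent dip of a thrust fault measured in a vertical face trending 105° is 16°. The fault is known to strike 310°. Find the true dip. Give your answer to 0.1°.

β = acute angle between strike 310° and section 105° = 25°.
tan(true dip) = tan 16° / sin 25° = 0.6785
true dip = arctan 0.6785 = 34.16°

34.2°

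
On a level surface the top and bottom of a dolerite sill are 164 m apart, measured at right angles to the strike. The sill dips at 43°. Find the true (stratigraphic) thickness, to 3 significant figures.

112 m

True thickness t = w · sin(dip) = 164 × sin 43°
t = 164 × 0.6820 = 111.848 m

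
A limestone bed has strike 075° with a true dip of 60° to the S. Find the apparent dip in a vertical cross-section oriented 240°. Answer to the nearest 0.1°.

24.1°

Angle between strike (075°) and section (240°): β = 15°.
tan α = tan 60° × sin 15° = 1.7321 × 0.2588 = 0.4483
α = arctan(0.4483) = 24.15°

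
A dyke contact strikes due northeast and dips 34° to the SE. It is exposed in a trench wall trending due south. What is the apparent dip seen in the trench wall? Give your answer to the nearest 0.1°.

25.5°

The section lies 45° from the strike.
tan(apparent dip) = tan 34° · sin 45° = 0.4769
α = arctan(0.4769) = 25.50°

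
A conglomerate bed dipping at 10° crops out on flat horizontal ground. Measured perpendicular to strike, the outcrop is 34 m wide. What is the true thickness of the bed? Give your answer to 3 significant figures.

True thickness t = w · sin(dip) = 34 × sin 10°
t = 34 × 0.1736 = 5.904 m

5.90 m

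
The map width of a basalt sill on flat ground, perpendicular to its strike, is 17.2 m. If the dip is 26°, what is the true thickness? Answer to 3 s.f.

7.54 m

True thickness t = w · sin(dip) = 17.2 × sin 26°
t = 17.2 × 0.4384 = 7.540 m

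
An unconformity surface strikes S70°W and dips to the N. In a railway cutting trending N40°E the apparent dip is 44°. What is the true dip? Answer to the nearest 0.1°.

β = acute angle between strike S70°W and section N40°E = 30°.
tan δ = tan α / sin β = tan 44° / sin 30° = 0.9657 / 0.5000 = 1.9314
true dip = arctan 1.9314 = 62.63°

62.6°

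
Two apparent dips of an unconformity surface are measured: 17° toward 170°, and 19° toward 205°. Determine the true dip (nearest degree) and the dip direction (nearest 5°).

Each apparent-dip line lies in the plane. As unit vectors (x east, y north, z up), v₁ plunges 17°→170° and v₂ plunges 19°→205°.
Cross product v₁ × v₂ gives the pole to the plane: n ∝ (-0.056, -0.171, 0.519).
tan δ = √(n_x²+n_y²)/n_z = 0.180/0.519, so δ = 19.1°.
The horizontal component of n points toward azimuth atan2(n_x, n_y) = 198°, the dip direction.

true dip 19°, dip direction 200°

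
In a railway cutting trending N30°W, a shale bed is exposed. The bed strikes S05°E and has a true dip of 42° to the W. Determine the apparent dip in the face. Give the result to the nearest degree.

21°

The section lies 25° from the strike.
tan α = tan 42° × sin 25° = 0.9004 × 0.4226 = 0.3805
apparent dip = arctan 0.3805 = 20.83°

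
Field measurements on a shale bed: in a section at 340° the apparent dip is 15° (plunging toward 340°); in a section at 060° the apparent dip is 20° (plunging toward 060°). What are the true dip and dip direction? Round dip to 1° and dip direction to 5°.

true dip 23°, dip direction 030°

Represent each trace as a vector plunging at its apparent dip toward its trend (east-north-up frame): v₁ = (-0.330, 0.908, -0.259), v₂ = (0.814, 0.470, -0.342).
n = v₁ × v₂ = (0.189, 0.324, 0.894) (taken with n_z > 0).
tan δ = √(n_x²+n_y²)/n_z = 0.375/0.894, so δ = 22.7°.
The horizontal component of n points toward azimuth atan2(n_x, n_y) = 30°, the dip direction.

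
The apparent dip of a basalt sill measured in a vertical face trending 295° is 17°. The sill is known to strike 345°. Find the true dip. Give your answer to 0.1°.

The section is 50° from the strike.
tan δ = tan α / sin β = tan 17° / sin 50° = 0.3057 / 0.7660 = 0.3991
true dip = arctan 0.3991 = 21.76°

21.8°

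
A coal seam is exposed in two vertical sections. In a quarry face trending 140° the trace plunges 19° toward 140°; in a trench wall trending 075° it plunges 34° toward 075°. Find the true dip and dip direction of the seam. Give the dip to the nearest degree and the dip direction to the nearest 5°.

Represent each trace as a vector plunging at its apparent dip toward its trend (east-north-up frame): v₁ = (0.608, -0.724, -0.326), v₂ = (0.801, 0.215, -0.559).
The plane normal is n = v₁ × v₂ ∝ (0.475, 0.079, 0.710).
True dip = arccos(n_z / |n|) = arccos(0.8278) = 34.1°.
Dip direction = azimuth of (n_x, n_y) = atan2(0.475, 0.079) = 81°.

true dip 34°, dip direction 080°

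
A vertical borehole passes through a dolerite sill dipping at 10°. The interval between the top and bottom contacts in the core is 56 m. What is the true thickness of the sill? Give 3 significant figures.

True thickness t = h · cos(dip) = 56 × cos 10°
t = 56 × 0.9848 = 55.149 m

55.1 m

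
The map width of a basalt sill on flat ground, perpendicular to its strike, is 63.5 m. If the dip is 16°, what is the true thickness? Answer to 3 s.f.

True thickness t = w · sin(dip) = 63.5 × sin 16°
t = 63.5 × 0.2756 = 17.503 m

17.5 m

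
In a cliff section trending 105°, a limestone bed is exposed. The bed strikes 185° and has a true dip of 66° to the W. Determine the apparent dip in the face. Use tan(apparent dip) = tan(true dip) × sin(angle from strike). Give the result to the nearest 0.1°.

The section lies 80° from the strike.
tan(apparent dip) = tan 66° · sin 80° = 2.2119
α = arctan(2.2119) = 65.67°

65.7°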